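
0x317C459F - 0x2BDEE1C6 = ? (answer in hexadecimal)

0x59D63D9

Subtract column by column in base 16:
  F-6 → 9
  9-C → D (borrow)
  5-1-1 → 3
  4-E → 6 (borrow)
  C-E-1 → D (borrow)
  7-D-1 → 9 (borrow)
  1-B-1 → 5 (borrow)
  3-2-1 → 0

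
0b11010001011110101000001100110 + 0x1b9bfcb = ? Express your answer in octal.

0b11010001011110101000001100110 = 0o3213650146 in octal.
0x1b9bfcb = 0o156337713 in octal.
Add column by column in base 8, right to left:
  6+3 = 1 carry 1
  4+1+1 = 6
  1+7 = 0 carry 1
  0+7+1 = 0 carry 1
  5+3+1 = 1 carry 1
  6+3+1 = 2 carry 1
  3+6+1 = 2 carry 1
  1+5+1 = 7
  2+1 = 3
  3+0 = 3

0o3372210061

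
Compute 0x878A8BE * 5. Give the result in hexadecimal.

Multiply each base-16 digit by 5, carrying:
  E×5 = 70 → write 6 carry 4
  B×5+4 = 59 → write B carry 3
  8×5+3 = 43 → write B carry 2
  A×5+2 = 52 → write 4 carry 3
  8×5+3 = 43 → write B carry 2
  7×5+2 = 37 → write 5 carry 2
  8×5+2 = 42 → write A carry 2
  remaining carry: 2

0x2A5B4BB6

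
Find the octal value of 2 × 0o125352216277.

Multiply each base-8 digit by 2, carrying:
  7×2 = 14 → write 6 carry 1
  7×2+1 = 15 → write 7 carry 1
  2×2+1 = 5 → write 5
  6×2 = 12 → write 4 carry 1
  1×2+1 = 3 → write 3
  2×2 = 4 → write 4
  2×2 = 4 → write 4
  5×2 = 10 → write 2 carry 1
  3×2+1 = 7 → write 7
  5×2 = 10 → write 2 carry 1
  2×2+1 = 5 → write 5
  1×2 = 2 → write 2

0o252724434576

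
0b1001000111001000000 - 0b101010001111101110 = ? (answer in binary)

Subtract column by column in base 2:
  0-0 → 0
  0-1 → 1 (borrow)
  0-1-1 → 0 (borrow)
  0-1-1 → 0 (borrow)
  0-0-1 → 1 (borrow)
  0-1-1 → 0 (borrow)
  1-1-1 → 1 (borrow)
  0-1-1 → 0 (borrow)
  0-1-1 → 0 (borrow)
  1-1-1 → 1 (borrow)
  1-0-1 → 0
  1-0 → 1
  0-0 → 0
  0-1 → 1 (borrow)
  0-0-1 → 1 (borrow)
  1-1-1 → 1 (borrow)
  0-0-1 → 1 (borrow)
  0-1-1 → 0 (borrow)
  1-0-1 → 0

0b11110101001010010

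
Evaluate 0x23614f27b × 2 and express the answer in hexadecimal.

0x46c29e4f6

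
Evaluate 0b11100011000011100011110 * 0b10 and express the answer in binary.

Multiply each base-2 digit by 2, carrying:
  0×2 = 0 → write 0
  1×2 = 2 → write 0 carry 1
  1×2+1 = 3 → write 1 carry 1
  1×2+1 = 3 → write 1 carry 1
  1×2+1 = 3 → write 1 carry 1
  0×2+1 = 1 → write 1
  0×2 = 0 → write 0
  0×2 = 0 → write 0
  1×2 = 2 → write 0 carry 1
  1×2+1 = 3 → write 1 carry 1
  1×2+1 = 3 → write 1 carry 1
  0×2+1 = 1 → write 1
  0×2 = 0 → write 0
  0×2 = 0 → write 0
  0×2 = 0 → write 0
  1×2 = 2 → write 0 carry 1
  1×2+1 = 3 → write 1 carry 1
  0×2+1 = 1 → write 1
  0×2 = 0 → write 0
  0×2 = 0 → write 0
  1×2 = 2 → write 0 carry 1
  1×2+1 = 3 → write 1 carry 1
  1×2+1 = 3 → write 1 carry 1
  remaining carry: 1

0b111000110000111000111100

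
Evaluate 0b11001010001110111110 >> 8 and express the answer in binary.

Right shift by 8: drop the 8 least-significant bits.

0b110010100011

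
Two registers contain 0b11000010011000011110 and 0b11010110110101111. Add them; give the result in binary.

0b11011101001111001101

Add column by column in base 2, right to left:
  0+1 = 1
  1+1 = 0 carry 1
  1+1+1 = 1 carry 1
  1+1+1 = 1 carry 1
  1+0+1 = 0 carry 1
  0+1+1 = 0 carry 1
  0+0+1 = 1
  0+1 = 1
  0+1 = 1
  1+0 = 1
  1+1 = 0 carry 1
  0+1+1 = 0 carry 1
  0+0+1 = 1
  1+1 = 0 carry 1
  0+0+1 = 1
  0+1 = 1
  0+1 = 1
  0+0 = 0
  1+0 = 1
  1+0 = 1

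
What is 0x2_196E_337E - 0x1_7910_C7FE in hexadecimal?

0xA05D6B80

Subtract column by column in base 16:
  E-E → 0
  7-F → 8 (borrow)
  3-7-1 → B (borrow)
  3-C-1 → 6 (borrow)
  E-0-1 → D
  6-1 → 5
  9-9 → 0
  1-7 → A (borrow)
  2-1-1 → 0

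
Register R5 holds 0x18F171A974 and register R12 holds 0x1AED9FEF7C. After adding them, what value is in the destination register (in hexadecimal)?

0x33DF1198F0

Add column by column in base 16, right to left:
  4+C = 0 carry 1
  7+7+1 = F
  9+F = 8 carry 1
  A+E+1 = 9 carry 1
  1+F+1 = 1 carry 1
  7+9+1 = 1 carry 1
  1+D+1 = F
  F+E = D carry 1
  8+A+1 = 3 carry 1
  1+1+1 = 3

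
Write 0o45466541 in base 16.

Each octal digit is 3 bits: 4=100 5=101 4=100 6=110 6=110 5=101 4=100 1=001.
Group the bits into nibbles: 1001 0110 0110 1101 0110 0001 → 966D61.

0x966D61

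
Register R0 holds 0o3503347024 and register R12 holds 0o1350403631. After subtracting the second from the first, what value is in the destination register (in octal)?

0o2132743173

Subtract column by column in base 8:
  4-1 → 3
  2-3 → 7 (borrow)
  0-6-1 → 1 (borrow)
  7-3-1 → 3
  4-0 → 4
  3-4 → 7 (borrow)
  3-0-1 → 2
  0-5 → 3 (borrow)
  5-3-1 → 1
  3-1 → 2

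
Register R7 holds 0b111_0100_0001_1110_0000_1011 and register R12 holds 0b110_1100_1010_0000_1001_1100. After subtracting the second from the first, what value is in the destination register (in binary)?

Subtract column by column in base 2:
  1-0 → 1
  1-0 → 1
  0-1 → 1 (borrow)
  1-1-1 → 1 (borrow)
  0-1-1 → 0 (borrow)
  0-0-1 → 1 (borrow)
  0-0-1 → 1 (borrow)
  0-1-1 → 0 (borrow)
  0-0-1 → 1 (borrow)
  1-0-1 → 0
  1-0 → 1
  1-0 → 1
  1-0 → 1
  0-1 → 1 (borrow)
  0-0-1 → 1 (borrow)
  0-1-1 → 0 (borrow)
  0-0-1 → 1 (borrow)
  0-0-1 → 1 (borrow)
  1-1-1 → 1 (borrow)
  0-1-1 → 0 (borrow)
  1-0-1 → 0
  1-1 → 0
  1-1 → 0

0b1110111110101101111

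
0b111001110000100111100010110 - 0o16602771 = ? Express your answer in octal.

0b111001110000100111100010110 = 0o716047426 in octal.
Subtract column by column in base 8:
  6-1 → 5
  2-7 → 3 (borrow)
  4-7-1 → 4 (borrow)
  7-2-1 → 4
  4-0 → 4
  0-6 → 2 (borrow)
  6-6-1 → 7 (borrow)
  1-1-1 → 7 (borrow)
  7-0-1 → 6

0o677244435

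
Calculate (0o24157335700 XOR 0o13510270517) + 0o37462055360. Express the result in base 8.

0o77131222577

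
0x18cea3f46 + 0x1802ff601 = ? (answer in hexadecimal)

0x30d1a3547

Add column by column in base 16, right to left:
  6+1 = 7
  4+0 = 4
  f+6 = 5 carry 1
  3+f+1 = 3 carry 1
  a+f+1 = a carry 1
  e+2+1 = 1 carry 1
  c+0+1 = d
  8+8 = 0 carry 1
  1+1+1 = 3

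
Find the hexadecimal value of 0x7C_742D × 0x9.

Multiply each base-16 digit by 9, carrying:
  D×9 = 117 → write 5 carry 7
  2×9+7 = 25 → write 9 carry 1
  4×9+1 = 37 → write 5 carry 2
  7×9+2 = 65 → write 1 carry 4
  C×9+4 = 112 → write 0 carry 7
  7×9+7 = 70 → write 6 carry 4
  remaining carry: 4

0x4601595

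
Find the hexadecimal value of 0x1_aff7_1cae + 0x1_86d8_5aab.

0x336cf7759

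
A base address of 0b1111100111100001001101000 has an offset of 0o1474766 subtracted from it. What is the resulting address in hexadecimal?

0x1ed4872

0b1111100111100001001101000 = 0x1f3c268 in hexadecimal.
0o1474766 = 0x679f6 in hexadecimal.
Subtract column by column in base 16:
  8-6 → 2
  6-f → 7 (borrow)
  2-9-1 → 8 (borrow)
  c-7-1 → 4
  3-6 → d (borrow)
  f-0-1 → e
  1-0 → 1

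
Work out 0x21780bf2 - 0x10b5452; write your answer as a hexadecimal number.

0x206cb7a0

Subtract column by column in base 16:
  2-2 → 0
  f-5 → a
  b-4 → 7
  0-5 → b (borrow)
  8-b-1 → c (borrow)
  7-0-1 → 6
  1-1 → 0
  2-0 → 2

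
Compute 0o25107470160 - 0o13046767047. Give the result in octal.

0o12040501111

Subtract column by column in base 8:
  0-7 → 1 (borrow)
  6-4-1 → 1
  1-0 → 1
  0-7 → 1 (borrow)
  7-6-1 → 0
  4-7 → 5 (borrow)
  7-6-1 → 0
  0-4 → 4 (borrow)
  1-0-1 → 0
  5-3 → 2
  2-1 → 1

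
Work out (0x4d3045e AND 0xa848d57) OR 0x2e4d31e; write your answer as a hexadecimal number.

0x4d3045e AND 0xa848d57 = 0x0800456.
Then OR with 0x2e4d31e.

0x2e4d75e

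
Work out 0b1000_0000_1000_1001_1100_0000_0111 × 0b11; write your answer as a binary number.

0b11000000110011101010000010101

Multiply each base-2 digit by 3, carrying:
  1×3 = 3 → write 1 carry 1
  1×3+1 = 4 → write 0 carry 2
  1×3+2 = 5 → write 1 carry 2
  0×3+2 = 2 → write 0 carry 1
  0×3+1 = 1 → write 1
  0×3 = 0 → write 0
  0×3 = 0 → write 0
  0×3 = 0 → write 0
  0×3 = 0 → write 0
  0×3 = 0 → write 0
  1×3 = 3 → write 1 carry 1
  1×3+1 = 4 → write 0 carry 2
  1×3+2 = 5 → write 1 carry 2
  0×3+2 = 2 → write 0 carry 1
  0×3+1 = 1 → write 1
  1×3 = 3 → write 1 carry 1
  0×3+1 = 1 → write 1
  0×3 = 0 → write 0
  0×3 = 0 → write 0
  1×3 = 3 → write 1 carry 1
  0×3+1 = 1 → write 1
  0×3 = 0 → write 0
  0×3 = 0 → write 0
  0×3 = 0 → write 0
  0×3 = 0 → write 0
  0×3 = 0 → write 0
  0×3 = 0 → write 0
  1×3 = 3 → write 1 carry 1
  remaining carry: 1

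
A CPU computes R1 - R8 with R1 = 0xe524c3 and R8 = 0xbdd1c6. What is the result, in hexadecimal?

Subtract column by column in base 16:
  3-6 → d (borrow)
  c-c-1 → f (borrow)
  4-1-1 → 2
  2-d → 5 (borrow)
  5-d-1 → 7 (borrow)
  e-b-1 → 2

0x2752fd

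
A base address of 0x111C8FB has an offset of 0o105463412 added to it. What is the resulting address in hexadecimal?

0x2283005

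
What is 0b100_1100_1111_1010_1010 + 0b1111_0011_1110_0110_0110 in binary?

Add column by column in base 2, right to left:
  0+0 = 0
  1+1 = 0 carry 1
  0+1+1 = 0 carry 1
  1+0+1 = 0 carry 1
  0+0+1 = 1
  1+1 = 0 carry 1
  0+1+1 = 0 carry 1
  1+0+1 = 0 carry 1
  1+0+1 = 0 carry 1
  1+1+1 = 1 carry 1
  1+1+1 = 1 carry 1
  1+1+1 = 1 carry 1
  0+1+1 = 0 carry 1
  0+1+1 = 0 carry 1
  1+0+1 = 0 carry 1
  1+0+1 = 0 carry 1
  0+1+1 = 0 carry 1
  0+1+1 = 0 carry 1
  1+1+1 = 1 carry 1
  0+1+1 = 0 carry 1
  final carry 1

0b101000000111000010000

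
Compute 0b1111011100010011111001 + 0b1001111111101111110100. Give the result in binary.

Add column by column in base 2, right to left:
  1+0 = 1
  0+0 = 0
  0+1 = 1
  1+0 = 1
  1+1 = 0 carry 1
  1+1+1 = 1 carry 1
  1+1+1 = 1 carry 1
  1+1+1 = 1 carry 1
  0+1+1 = 0 carry 1
  0+1+1 = 0 carry 1
  1+0+1 = 0 carry 1
  0+1+1 = 0 carry 1
  0+1+1 = 0 carry 1
  0+1+1 = 0 carry 1
  1+1+1 = 1 carry 1
  1+1+1 = 1 carry 1
  1+1+1 = 1 carry 1
  0+1+1 = 0 carry 1
  1+1+1 = 1 carry 1
  1+0+1 = 0 carry 1
  1+0+1 = 0 carry 1
  1+1+1 = 1 carry 1
  final carry 1

0b11001011100000011101101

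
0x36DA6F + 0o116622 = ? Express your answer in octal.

0x36DA6F = 0o15555157 in octal.
Add column by column in base 8, right to left:
  7+2 = 1 carry 1
  5+2+1 = 0 carry 1
  1+6+1 = 0 carry 1
  5+6+1 = 4 carry 1
  5+1+1 = 7
  5+1 = 6
  5+0 = 5
  1+0 = 1

0o15674001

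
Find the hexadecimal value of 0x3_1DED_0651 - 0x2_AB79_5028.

0x7273B629

Subtract column by column in base 16:
  1-8 → 9 (borrow)
  5-2-1 → 2
  6-0 → 6
  0-5 → B (borrow)
  D-9-1 → 3
  E-7 → 7
  D-B → 2
  1-A → 7 (borrow)
  3-2-1 → 0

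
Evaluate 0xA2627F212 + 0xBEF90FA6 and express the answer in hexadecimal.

0xAE52101B8

Add column by column in base 16, right to left:
  2+6 = 8
  1+A = B
  2+F = 1 carry 1
  F+0+1 = 0 carry 1
  7+9+1 = 1 carry 1
  2+F+1 = 2 carry 1
  6+E+1 = 5 carry 1
  2+B+1 = E
  A+0 = A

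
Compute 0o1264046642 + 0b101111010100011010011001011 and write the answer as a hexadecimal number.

0x10BA826D

0o1264046642 = 0xAD04DA2 in hexadecimal.
0b101111010100011010011001011 = 0x5EA34CB in hexadecimal.
Add column by column in base 16, right to left:
  2+B = D
  A+C = 6 carry 1
  D+4+1 = 2 carry 1
  4+3+1 = 8
  0+A = A
  D+E = B carry 1
  A+5+1 = 0 carry 1
  final carry 1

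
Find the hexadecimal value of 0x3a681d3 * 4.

Multiply each base-16 digit by 4, carrying:
  3×4 = 12 → write c
  d×4 = 52 → write 4 carry 3
  1×4+3 = 7 → write 7
  8×4 = 32 → write 0 carry 2
  6×4+2 = 26 → write a carry 1
  a×4+1 = 41 → write 9 carry 2
  3×4+2 = 14 → write e

0xe9a074c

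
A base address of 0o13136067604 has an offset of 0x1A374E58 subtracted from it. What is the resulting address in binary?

0b111111010000010010000100101100

0o13136067604 = 0b1011001011110000110111110000100 in binary.
0x1A374E58 = 0b11010001101110100111001011000 in binary.
Subtract column by column in base 2:
  0-0 → 0
  0-0 → 0
  1-0 → 1
  0-1 → 1 (borrow)
  0-1-1 → 0 (borrow)
  0-0-1 → 1 (borrow)
  0-1-1 → 0 (borrow)
  1-0-1 → 0
  1-0 → 1
  1-1 → 0
  1-1 → 0
  1-1 → 0
  0-0 → 0
  1-0 → 1
  1-1 → 0
  0-0 → 0
  0-1 → 1 (borrow)
  0-1-1 → 0 (borrow)
  0-1-1 → 0 (borrow)
  1-0-1 → 0
  1-1 → 0
  1-1 → 0
  1-0 → 1
  0-0 → 0
  1-0 → 1
  0-1 → 1 (borrow)
  0-0-1 → 1 (borrow)
  1-1-1 → 1 (borrow)
  1-1-1 → 1 (borrow)
  0-0-1 → 1 (borrow)
  1-0-1 → 0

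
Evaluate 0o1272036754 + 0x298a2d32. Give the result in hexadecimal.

0x34726b1e

0o1272036754 = 0xae83dec in hexadecimal.
Add column by column in base 16, right to left:
  c+2 = e
  e+3 = 1 carry 1
  d+d+1 = b carry 1
  3+2+1 = 6
  8+a = 2 carry 1
  e+8+1 = 7 carry 1
  a+9+1 = 4 carry 1
  0+2+1 = 3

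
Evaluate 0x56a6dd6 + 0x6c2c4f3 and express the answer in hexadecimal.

Add column by column in base 16, right to left:
  6+3 = 9
  d+f = c carry 1
  d+4+1 = 2 carry 1
  6+c+1 = 3 carry 1
  a+2+1 = d
  6+c = 2 carry 1
  5+6+1 = c

0xc2d32c9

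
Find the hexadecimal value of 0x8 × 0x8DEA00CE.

0x46F500670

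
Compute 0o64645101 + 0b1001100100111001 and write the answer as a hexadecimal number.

0xD3E37A

0o64645101 = 0xD34A41 in hexadecimal.
0b1001100100111001 = 0x9939 in hexadecimal.
Add column by column in base 16, right to left:
  1+9 = A
  4+3 = 7
  A+9 = 3 carry 1
  4+9+1 = E
  3+0 = 3
  D+0 = D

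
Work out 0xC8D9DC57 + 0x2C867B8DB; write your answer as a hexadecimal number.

Add column by column in base 16, right to left:
  7+B = 2 carry 1
  5+D+1 = 3 carry 1
  C+8+1 = 5 carry 1
  D+B+1 = 9 carry 1
  9+7+1 = 1 carry 1
  D+6+1 = 4 carry 1
  8+8+1 = 1 carry 1
  C+C+1 = 9 carry 1
  0+2+1 = 3

0x391419532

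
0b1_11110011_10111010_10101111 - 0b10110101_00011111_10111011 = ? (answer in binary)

0b1001111101001101011110100

Subtract column by column in base 2:
  1-1 → 0
  1-1 → 0
  1-0 → 1
  1-1 → 0
  0-1 → 1 (borrow)
  1-1-1 → 1 (borrow)
  0-0-1 → 1 (borrow)
  1-1-1 → 1 (borrow)
  0-1-1 → 0 (borrow)
  1-1-1 → 1 (borrow)
  0-1-1 → 0 (borrow)
  1-1-1 → 1 (borrow)
  1-1-1 → 1 (borrow)
  1-0-1 → 0
  0-0 → 0
  1-0 → 1
  1-1 → 0
  1-0 → 1
  0-1 → 1 (borrow)
  0-0-1 → 1 (borrow)
  1-1-1 → 1 (borrow)
  1-1-1 → 1 (borrow)
  1-0-1 → 0
  1-1 → 0
  1-0 → 1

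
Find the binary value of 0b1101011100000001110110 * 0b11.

0b101000010100000101100010

Multiply each base-2 digit by 3, carrying:
  0×3 = 0 → write 0
  1×3 = 3 → write 1 carry 1
  1×3+1 = 4 → write 0 carry 2
  0×3+2 = 2 → write 0 carry 1
  1×3+1 = 4 → write 0 carry 2
  1×3+2 = 5 → write 1 carry 2
  1×3+2 = 5 → write 1 carry 2
  0×3+2 = 2 → write 0 carry 1
  0×3+1 = 1 → write 1
  0×3 = 0 → write 0
  0×3 = 0 → write 0
  0×3 = 0 → write 0
  0×3 = 0 → write 0
  0×3 = 0 → write 0
  1×3 = 3 → write 1 carry 1
  1×3+1 = 4 → write 0 carry 2
  1×3+2 = 5 → write 1 carry 2
  0×3+2 = 2 → write 0 carry 1
  1×3+1 = 4 → write 0 carry 2
  0×3+2 = 2 → write 0 carry 1
  1×3+1 = 4 → write 0 carry 2
  1×3+2 = 5 → write 1 carry 2
  remaining carry: 10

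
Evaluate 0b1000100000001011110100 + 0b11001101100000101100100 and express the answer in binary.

Add column by column in base 2, right to left:
  0+0 = 0
  0+0 = 0
  1+1 = 0 carry 1
  0+0+1 = 1
  1+0 = 1
  1+1 = 0 carry 1
  1+1+1 = 1 carry 1
  1+0+1 = 0 carry 1
  0+1+1 = 0 carry 1
  1+0+1 = 0 carry 1
  0+0+1 = 1
  0+0 = 0
  0+0 = 0
  0+0 = 0
  0+1 = 1
  0+1 = 1
  0+0 = 0
  1+1 = 0 carry 1
  0+1+1 = 0 carry 1
  0+0+1 = 1
  0+0 = 0
  1+1 = 0 carry 1
  0+1+1 = 0 carry 1
  final carry 1

0b100010001100010001011000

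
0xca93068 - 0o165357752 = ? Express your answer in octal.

0xca93068 = 0o1452230150 in octal.
Subtract column by column in base 8:
  0-2 → 6 (borrow)
  5-5-1 → 7 (borrow)
  1-7-1 → 1 (borrow)
  0-7-1 → 0 (borrow)
  3-5-1 → 5 (borrow)
  2-3-1 → 6 (borrow)
  2-5-1 → 4 (borrow)
  5-6-1 → 6 (borrow)
  4-1-1 → 2
  1-0 → 1

0o1264650176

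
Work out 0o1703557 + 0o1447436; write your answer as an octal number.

Add column by column in base 8, right to left:
  7+6 = 5 carry 1
  5+3+1 = 1 carry 1
  5+4+1 = 2 carry 1
  3+7+1 = 3 carry 1
  0+4+1 = 5
  7+4 = 3 carry 1
  1+1+1 = 3

0o3353215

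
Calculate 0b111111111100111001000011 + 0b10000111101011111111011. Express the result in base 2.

Add column by column in base 2, right to left:
  1+1 = 0 carry 1
  1+1+1 = 1 carry 1
  0+0+1 = 1
  0+1 = 1
  0+1 = 1
  0+1 = 1
  1+1 = 0 carry 1
  0+1+1 = 0 carry 1
  0+1+1 = 0 carry 1
  1+1+1 = 1 carry 1
  1+1+1 = 1 carry 1
  1+0+1 = 0 carry 1
  0+1+1 = 0 carry 1
  0+0+1 = 1
  1+1 = 0 carry 1
  1+1+1 = 1 carry 1
  1+1+1 = 1 carry 1
  1+1+1 = 1 carry 1
  1+0+1 = 0 carry 1
  1+0+1 = 0 carry 1
  1+0+1 = 0 carry 1
  1+0+1 = 0 carry 1
  1+1+1 = 1 carry 1
  1+0+1 = 0 carry 1
  final carry 1

0b1010000111010011000111110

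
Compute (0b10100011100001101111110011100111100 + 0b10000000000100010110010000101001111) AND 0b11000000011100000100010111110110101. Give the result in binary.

Add column by column in base 2, right to left:
  0+1 = 1
  0+1 = 1
  1+1 = 0 carry 1
  1+1+1 = 1 carry 1
  1+0+1 = 0 carry 1
  1+0+1 = 0 carry 1
  0+1+1 = 0 carry 1
  0+0+1 = 1
  1+1 = 0 carry 1
  1+0+1 = 0 carry 1
  1+0+1 = 0 carry 1
  0+0+1 = 1
  0+0 = 0
  1+1 = 0 carry 1
  1+0+1 = 0 carry 1
  1+0+1 = 0 carry 1
  1+1+1 = 1 carry 1
  1+1+1 = 1 carry 1
  1+0+1 = 0 carry 1
  0+1+1 = 0 carry 1
  1+0+1 = 0 carry 1
  1+0+1 = 0 carry 1
  0+0+1 = 1
  0+1 = 1
  0+0 = 0
  0+0 = 0
  1+0 = 1
  1+0 = 1
  1+0 = 1
  0+0 = 0
  0+0 = 0
  0+0 = 0
  1+0 = 1
  0+0 = 0
  1+1 = 0 carry 1
  final carry 1
Sum = 0b100100011100110000110000100010001011; now AND with 0b11000000011100000100010111110110101:
  100100011100110000110000100010001011
& 011000000011100000100010111110110101
= 000000000000100000100000100010000001

0b100000100000100010000001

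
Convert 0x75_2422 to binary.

Expand each hex digit to 4 bits: 7=0111 5=0101 2=0010 4=0100 2=0010 2=0010.

0b11101010010010000100010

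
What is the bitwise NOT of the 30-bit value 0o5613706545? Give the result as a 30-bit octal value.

0o2164071232

Each oct digit d becomes 7−d:
  5→2, 6→1, 1→6, 3→4, 7→0, 0→7, 6→1, 5→2, 4→3, 5→2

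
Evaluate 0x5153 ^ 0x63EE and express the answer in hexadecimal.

0x32BD

XOR each hex digit independently (no carries):
  5^6=3, 1^3=2, 5^E=B, 3^E=D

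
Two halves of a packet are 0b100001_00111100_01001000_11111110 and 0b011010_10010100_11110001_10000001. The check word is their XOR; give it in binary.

0b111011101010001011100101111111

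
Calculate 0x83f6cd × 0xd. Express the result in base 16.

Multiply each base-16 digit by 13, carrying:
  d×13 = 169 → write 9 carry 10
  c×13+10 = 166 → write 6 carry 10
  6×13+10 = 88 → write 8 carry 5
  f×13+5 = 200 → write 8 carry 12
  3×13+12 = 51 → write 3 carry 3
  8×13+3 = 107 → write b carry 6
  remaining carry: 6

0x6b38869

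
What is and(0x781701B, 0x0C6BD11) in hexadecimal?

0x0803011

AND each hex digit independently (no carries):
  7&0=0, 8&C=8, 1&6=0, 7&B=3, 0&D=0, 1&1=1, B&1=1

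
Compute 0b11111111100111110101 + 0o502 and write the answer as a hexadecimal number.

0b11111111100111110101 = 0xff9f5 in hexadecimal.
0o502 = 0x142 in hexadecimal.
Add column by column in base 16, right to left:
  5+2 = 7
  f+4 = 3 carry 1
  9+1+1 = b
  f+0 = f
  f+0 = f

0xffb37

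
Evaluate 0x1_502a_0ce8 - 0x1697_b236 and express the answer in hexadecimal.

Subtract column by column in base 16:
  8-6 → 2
  e-3 → b
  c-2 → a
  0-b → 5 (borrow)
  a-7-1 → 2
  2-9 → 9 (borrow)
  0-6-1 → 9 (borrow)
  5-1-1 → 3
  1-0 → 1

0x139925ab2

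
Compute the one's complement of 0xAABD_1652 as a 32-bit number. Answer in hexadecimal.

0x5542E9AD

Each hex digit d becomes F−d:
  A→5, A→5, B→4, D→2, 1→E, 6→9, 5→A, 2→D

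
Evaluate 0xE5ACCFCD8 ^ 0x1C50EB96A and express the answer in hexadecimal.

0xF9FC245B2

XOR each hex digit independently (no carries):
  E^1=F, 5^C=9, A^5=F, C^0=C, C^E=2, F^B=4, C^9=5, D^6=B, 8^A=2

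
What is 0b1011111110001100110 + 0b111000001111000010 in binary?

0b10011000000000101000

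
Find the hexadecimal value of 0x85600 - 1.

0x855ff

The trailing 2 digits are 0, so subtracting 1 borrows through: they become F and the next digit up decrements.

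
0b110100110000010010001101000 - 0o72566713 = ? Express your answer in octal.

0b110100110000010010001101000 = 0o646022150 in octal.
Subtract column by column in base 8:
  0-3 → 5 (borrow)
  5-1-1 → 3
  1-7 → 2 (borrow)
  2-6-1 → 3 (borrow)
  2-6-1 → 3 (borrow)
  0-5-1 → 2 (borrow)
  6-2-1 → 3
  4-7 → 5 (borrow)
  6-0-1 → 5

0o553233235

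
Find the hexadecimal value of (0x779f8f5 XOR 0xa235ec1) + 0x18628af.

First 0x779f8f5 XOR 0xa235ec1 = 0xd5aa634.
Add column by column in base 16, right to left:
  4+f = 3 carry 1
  3+a+1 = e
  6+8 = e
  a+2 = c
  a+6 = 0 carry 1
  5+8+1 = e
  d+1 = e

0xee0cee3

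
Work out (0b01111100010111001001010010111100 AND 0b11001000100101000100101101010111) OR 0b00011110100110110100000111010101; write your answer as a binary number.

0b1011110100111110100000111010101

0b01111100010111001001010010111100 AND 0b11001000100101000100101101010111 = 0b01001000000101000000000000010100.
Then OR with 0b00011110100110110100000111010101.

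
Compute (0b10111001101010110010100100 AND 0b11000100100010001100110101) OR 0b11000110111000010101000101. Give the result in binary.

0b11000110111010010101100101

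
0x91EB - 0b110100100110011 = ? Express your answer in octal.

0o24270

0x91EB = 0o110753 in octal.
0b110100100110011 = 0o64463 in octal.
Subtract column by column in base 8:
  3-3 → 0
  5-6 → 7 (borrow)
  7-4-1 → 2
  0-4 → 4 (borrow)
  1-6-1 → 2 (borrow)
  1-0-1 → 0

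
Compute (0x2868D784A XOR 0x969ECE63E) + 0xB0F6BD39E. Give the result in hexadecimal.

First 0x2868D784A XOR 0x969ECE63E = 0xBEF619E74.
Add column by column in base 16, right to left:
  4+E = 2 carry 1
  7+9+1 = 1 carry 1
  E+3+1 = 2 carry 1
  9+D+1 = 7 carry 1
  1+B+1 = D
  6+6 = C
  F+F = E carry 1
  E+0+1 = F
  B+B = 6 carry 1
  final carry 1

0x16FECD7212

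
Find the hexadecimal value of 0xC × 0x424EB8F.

0x31BB0AB4

Multiply each base-16 digit by 12, carrying:
  F×12 = 180 → write 4 carry 11
  8×12+11 = 107 → write B carry 6
  B×12+6 = 138 → write A carry 8
  E×12+8 = 176 → write 0 carry 11
  4×12+11 = 59 → write B carry 3
  2×12+3 = 27 → write B carry 1
  4×12+1 = 49 → write 1 carry 3
  remaining carry: 3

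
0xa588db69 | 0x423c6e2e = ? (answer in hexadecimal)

OR each hex digit independently (no carries):
  a|4=e, 5|2=7, 8|3=b, 8|c=c, d|6=f, b|e=f, 6|2=6, 9|e=f

0xe7bcff6f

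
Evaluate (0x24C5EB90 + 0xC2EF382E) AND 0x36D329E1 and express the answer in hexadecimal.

Add column by column in base 16, right to left:
  0+E = E
  9+2 = B
  B+8 = 3 carry 1
  E+3+1 = 2 carry 1
  5+F+1 = 5 carry 1
  C+E+1 = B carry 1
  4+2+1 = 7
  2+C = E
Sum = 0xE7B523BE; now AND with 0x36D329E1:
  E&3=2, 7&6=6, B&D=9, 5&3=1, 2&2=2, 3&9=1, B&E=A, E&1=0

0x269121A0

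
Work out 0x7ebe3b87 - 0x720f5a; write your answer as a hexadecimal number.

0x7e4c2c2d

Subtract column by column in base 16:
  7-a → d (borrow)
  8-5-1 → 2
  b-f → c (borrow)
  3-0-1 → 2
  e-2 → c
  b-7 → 4
  e-0 → e
  7-0 → 7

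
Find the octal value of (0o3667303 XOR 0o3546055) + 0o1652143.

First 0o3667303 XOR 0o3546055 = 0o0321356.
Add column by column in base 8, right to left:
  6+3 = 1 carry 1
  5+4+1 = 2 carry 1
  3+1+1 = 5
  1+2 = 3
  2+5 = 7
  3+6 = 1 carry 1
  0+1+1 = 2

0o2173521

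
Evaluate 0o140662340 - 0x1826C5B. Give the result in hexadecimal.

0xF885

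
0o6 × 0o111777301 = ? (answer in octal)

0o673774206

Multiply each base-8 digit by 6, carrying:
  1×6 = 6 → write 6
  0×6 = 0 → write 0
  3×6 = 18 → write 2 carry 2
  7×6+2 = 44 → write 4 carry 5
  7×6+5 = 47 → write 7 carry 5
  7×6+5 = 47 → write 7 carry 5
  1×6+5 = 11 → write 3 carry 1
  1×6+1 = 7 → write 7
  1×6 = 6 → write 6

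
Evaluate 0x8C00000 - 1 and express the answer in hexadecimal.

The trailing 5 digits are 0, so subtracting 1 borrows through: they become F and the next digit up decrements.

0x8BFFFFF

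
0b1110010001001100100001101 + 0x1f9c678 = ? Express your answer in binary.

0b11110000100101111110000101

0x1f9c678 = 0b1111110011100011001111000 in binary.
Add column by column in base 2, right to left:
  1+0 = 1
  0+0 = 0
  1+0 = 1
  1+1 = 0 carry 1
  0+1+1 = 0 carry 1
  0+1+1 = 0 carry 1
  0+1+1 = 0 carry 1
  0+0+1 = 1
  1+0 = 1
  0+1 = 1
  0+1 = 1
  1+0 = 1
  1+0 = 1
  0+0 = 0
  0+1 = 1
  1+1 = 0 carry 1
  0+1+1 = 0 carry 1
  0+0+1 = 1
  0+0 = 0
  1+1 = 0 carry 1
  0+1+1 = 0 carry 1
  0+1+1 = 0 carry 1
  1+1+1 = 1 carry 1
  1+1+1 = 1 carry 1
  1+1+1 = 1 carry 1
  final carry 1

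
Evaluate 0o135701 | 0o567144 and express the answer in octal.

0o577745

OR each oct digit independently (no carries):
  1|5=5, 3|6=7, 5|7=7, 7|1=7, 0|4=4, 1|4=5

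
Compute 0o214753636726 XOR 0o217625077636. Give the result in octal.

XOR each oct digit independently (no carries):
  2^2=0, 1^1=0, 4^7=3, 7^6=1, 5^2=7, 3^5=6, 6^0=6, 3^7=4, 6^7=1, 7^6=1, 2^3=1, 6^6=0

0o003176641110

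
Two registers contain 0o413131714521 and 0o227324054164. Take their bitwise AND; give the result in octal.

AND each oct digit independently (no carries):
  4&2=0, 1&2=0, 3&7=3, 1&3=1, 3&2=2, 1&4=0, 7&0=0, 1&5=1, 4&4=4, 5&1=1, 2&6=2, 1&4=0

0o003120014120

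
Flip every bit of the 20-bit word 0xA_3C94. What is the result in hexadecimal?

Each hex digit d becomes F−d:
  A→5, 3→C, C→3, 9→6, 4→B

0x5C36B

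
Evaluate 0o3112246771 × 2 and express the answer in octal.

Multiply each base-8 digit by 2, carrying:
  1×2 = 2 → write 2
  7×2 = 14 → write 6 carry 1
  7×2+1 = 15 → write 7 carry 1
  6×2+1 = 13 → write 5 carry 1
  4×2+1 = 9 → write 1 carry 1
  2×2+1 = 5 → write 5
  2×2 = 4 → write 4
  1×2 = 2 → write 2
  1×2 = 2 → write 2
  3×2 = 6 → write 6

0o6224515762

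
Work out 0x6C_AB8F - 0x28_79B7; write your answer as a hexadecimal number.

Subtract column by column in base 16:
  F-7 → 8
  8-B → D (borrow)
  B-9-1 → 1
  A-7 → 3
  C-8 → 4
  6-2 → 4

0x4431D8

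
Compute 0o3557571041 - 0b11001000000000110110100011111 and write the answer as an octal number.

0o457502402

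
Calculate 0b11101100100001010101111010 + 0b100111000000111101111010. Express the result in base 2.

0b100010011100010010011110100

Add column by column in base 2, right to left:
  0+0 = 0
  1+1 = 0 carry 1
  0+0+1 = 1
  1+1 = 0 carry 1
  1+1+1 = 1 carry 1
  1+1+1 = 1 carry 1
  1+1+1 = 1 carry 1
  0+0+1 = 1
  1+1 = 0 carry 1
  0+1+1 = 0 carry 1
  1+1+1 = 1 carry 1
  0+1+1 = 0 carry 1
  1+0+1 = 0 carry 1
  0+0+1 = 1
  0+0 = 0
  0+0 = 0
  0+0 = 0
  1+0 = 1
  0+1 = 1
  0+1 = 1
  1+1 = 0 carry 1
  1+0+1 = 0 carry 1
  0+0+1 = 1
  1+1 = 0 carry 1
  1+0+1 = 0 carry 1
  1+0+1 = 0 carry 1
  final carry 1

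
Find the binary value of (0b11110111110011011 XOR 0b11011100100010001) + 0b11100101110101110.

0b100010001000111000

First 0b11110111110011011 XOR 0b11011100100010001 = 0b00101011010001010.
Add column by column in base 2, right to left:
  0+0 = 0
  1+1 = 0 carry 1
  0+1+1 = 0 carry 1
  1+1+1 = 1 carry 1
  0+0+1 = 1
  0+1 = 1
  0+0 = 0
  1+1 = 0 carry 1
  0+1+1 = 0 carry 1
  1+1+1 = 1 carry 1
  1+0+1 = 0 carry 1
  0+1+1 = 0 carry 1
  1+0+1 = 0 carry 1
  0+0+1 = 1
  1+1 = 0 carry 1
  0+1+1 = 0 carry 1
  0+1+1 = 0 carry 1
  final carry 1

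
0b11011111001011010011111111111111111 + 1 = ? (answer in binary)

The trailing 17 digits are 1 (max in base 2), so adding 1 cascades: they roll to 0 and the next digit up increments.

0b11011111001011010100000000000000000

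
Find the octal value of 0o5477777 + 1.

The trailing 5 digits are 7 (max in base 8), so adding 1 cascades: they roll to 0 and the next digit up increments.

0o5500000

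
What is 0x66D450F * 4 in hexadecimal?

Multiply each base-16 digit by 4, carrying:
  F×4 = 60 → write C carry 3
  0×4+3 = 3 → write 3
  5×4 = 20 → write 4 carry 1
  4×4+1 = 17 → write 1 carry 1
  D×4+1 = 53 → write 5 carry 3
  6×4+3 = 27 → write B carry 1
  6×4+1 = 25 → write 9 carry 1
  remaining carry: 1

0x19B5143C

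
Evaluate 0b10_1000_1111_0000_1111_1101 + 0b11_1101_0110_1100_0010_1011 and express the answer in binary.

Add column by column in base 2, right to left:
  1+1 = 0 carry 1
  0+1+1 = 0 carry 1
  1+0+1 = 0 carry 1
  1+1+1 = 1 carry 1
  1+0+1 = 0 carry 1
  1+1+1 = 1 carry 1
  1+0+1 = 0 carry 1
  1+0+1 = 0 carry 1
  0+0+1 = 1
  0+0 = 0
  0+1 = 1
  0+1 = 1
  1+0 = 1
  1+1 = 0 carry 1
  1+1+1 = 1 carry 1
  1+0+1 = 0 carry 1
  0+1+1 = 0 carry 1
  0+0+1 = 1
  0+1 = 1
  1+1 = 0 carry 1
  0+1+1 = 0 carry 1
  1+1+1 = 1 carry 1
  final carry 1

0b11001100101110100101000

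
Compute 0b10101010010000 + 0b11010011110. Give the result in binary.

Add column by column in base 2, right to left:
  0+0 = 0
  0+1 = 1
  0+1 = 1
  0+1 = 1
  1+1 = 0 carry 1
  0+0+1 = 1
  0+0 = 0
  1+1 = 0 carry 1
  0+0+1 = 1
  1+1 = 0 carry 1
  0+1+1 = 0 carry 1
  1+0+1 = 0 carry 1
  0+0+1 = 1
  1+0 = 1

0b11000100101110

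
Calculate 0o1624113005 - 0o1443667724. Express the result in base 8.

0o160223061

Subtract column by column in base 8:
  5-4 → 1
  0-2 → 6 (borrow)
  0-7-1 → 0 (borrow)
  3-7-1 → 3 (borrow)
  1-6-1 → 2 (borrow)
  1-6-1 → 2 (borrow)
  4-3-1 → 0
  2-4 → 6 (borrow)
  6-4-1 → 1
  1-1 → 0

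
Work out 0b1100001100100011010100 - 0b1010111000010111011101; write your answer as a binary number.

Subtract column by column in base 2:
  0-1 → 1 (borrow)
  0-0-1 → 1 (borrow)
  1-1-1 → 1 (borrow)
  0-1-1 → 0 (borrow)
  1-1-1 → 1 (borrow)
  0-0-1 → 1 (borrow)
  1-1-1 → 1 (borrow)
  1-1-1 → 1 (borrow)
  0-1-1 → 0 (borrow)
  0-0-1 → 1 (borrow)
  0-1-1 → 0 (borrow)
  1-0-1 → 0
  0-0 → 0
  0-0 → 0
  1-0 → 1
  1-1 → 0
  0-1 → 1 (borrow)
  0-1-1 → 0 (borrow)
  0-0-1 → 1 (borrow)
  0-1-1 → 0 (borrow)
  1-0-1 → 0
  1-1 → 0

0b1010100001011110111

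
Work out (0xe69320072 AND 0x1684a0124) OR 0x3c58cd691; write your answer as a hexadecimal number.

0xe69320072 AND 0x1684a0124 = 0x068020020.
Then OR with 0x3c58cd691.

0x3ed8ed6b1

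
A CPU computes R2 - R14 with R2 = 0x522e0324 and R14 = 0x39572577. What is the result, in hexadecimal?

Subtract column by column in base 16:
  4-7 → d (borrow)
  2-7-1 → a (borrow)
  3-5-1 → d (borrow)
  0-2-1 → d (borrow)
  e-7-1 → 6
  2-5 → d (borrow)
  2-9-1 → 8 (borrow)
  5-3-1 → 1

0x18d6ddad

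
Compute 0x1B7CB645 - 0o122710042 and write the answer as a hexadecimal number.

0x1A312623

0o122710042 = 0x14B9022 in hexadecimal.
Subtract column by column in base 16:
  5-2 → 3
  4-2 → 2
  6-0 → 6
  B-9 → 2
  C-B → 1
  7-4 → 3
  B-1 → A
  1-0 → 1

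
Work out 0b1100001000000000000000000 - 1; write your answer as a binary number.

0b1100000111111111111111111

The trailing 18 digits are 0, so subtracting 1 borrows through: they become 1 and the next digit up decrements.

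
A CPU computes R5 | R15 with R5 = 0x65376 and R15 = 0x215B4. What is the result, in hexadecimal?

0x657F6

OR each hex digit independently (no carries):
  6|2=6, 5|1=5, 3|5=7, 7|B=F, 6|4=6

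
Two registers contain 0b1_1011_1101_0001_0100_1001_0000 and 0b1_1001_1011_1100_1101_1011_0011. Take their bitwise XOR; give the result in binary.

0b0001001101101100100100011

XOR bit by bit (1 where the bits differ):
  1101111010001010010010000
^ 1100110111100110110110011
= 0001001101101100100100011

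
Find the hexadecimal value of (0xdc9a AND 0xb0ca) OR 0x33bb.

0xb3bb

0xdc9a AND 0xb0ca = 0x908a.
Then OR with 0x33bb.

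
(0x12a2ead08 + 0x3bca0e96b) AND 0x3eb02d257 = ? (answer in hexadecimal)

Add column by column in base 16, right to left:
  8+b = 3 carry 1
  0+6+1 = 7
  d+9 = 6 carry 1
  a+e+1 = 9 carry 1
  e+0+1 = f
  2+a = c
  a+c = 6 carry 1
  2+b+1 = e
  1+3 = 4
Sum = 0x4e6cf9673; now AND with 0x3eb02d257:
  4&3=0, e&e=e, 6&b=2, c&0=0, f&2=2, 9&d=9, 6&2=2, 7&5=5, 3&7=3

0xe2029253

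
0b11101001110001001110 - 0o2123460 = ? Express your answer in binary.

0b1011111010100011110

0o2123460 = 0b10001010011100110000 in binary.
Subtract column by column in base 2:
  0-0 → 0
  1-0 → 1
  1-0 → 1
  1-0 → 1
  0-1 → 1 (borrow)
  0-1-1 → 0 (borrow)
  1-0-1 → 0
  0-0 → 0
  0-1 → 1 (borrow)
  0-1-1 → 0 (borrow)
  1-1-1 → 1 (borrow)
  1-0-1 → 0
  1-0 → 1
  0-1 → 1 (borrow)
  0-0-1 → 1 (borrow)
  1-1-1 → 1 (borrow)
  0-0-1 → 1 (borrow)
  1-0-1 → 0
  1-0 → 1
  1-1 → 0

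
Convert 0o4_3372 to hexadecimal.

0x46fa

Each octal digit is 3 bits: 4=100 3=011 3=011 7=111 2=010.
Group the bits into nibbles: 0100 0110 1111 1010 → 46fa.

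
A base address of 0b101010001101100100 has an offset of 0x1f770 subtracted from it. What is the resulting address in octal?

0o125764

0b101010001101100100 = 0o521544 in octal.
0x1f770 = 0o373560 in octal.
Subtract column by column in base 8:
  4-0 → 4
  4-6 → 6 (borrow)
  5-5-1 → 7 (borrow)
  1-3-1 → 5 (borrow)
  2-7-1 → 2 (borrow)
  5-3-1 → 1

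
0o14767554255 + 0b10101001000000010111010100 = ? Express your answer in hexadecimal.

0x6A82DE81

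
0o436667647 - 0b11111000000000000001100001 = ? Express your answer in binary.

0b100110110110111101000110

0o436667647 = 0b100011110110110111110100111 in binary.
Subtract column by column in base 2:
  1-1 → 0
  1-0 → 1
  1-0 → 1
  0-0 → 0
  0-0 → 0
  1-1 → 0
  0-1 → 1 (borrow)
  1-0-1 → 0
  1-0 → 1
  1-0 → 1
  1-0 → 1
  1-0 → 1
  0-0 → 0
  1-0 → 1
  1-0 → 1
  0-0 → 0
  1-0 → 1
  1-0 → 1
  0-0 → 0
  1-0 → 1
  1-0 → 1
  1-1 → 0
  1-1 → 0
  0-1 → 1 (borrow)
  0-1-1 → 0 (borrow)
  0-1-1 → 0 (borrow)
  1-0-1 → 0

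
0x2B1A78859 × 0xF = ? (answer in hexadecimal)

0x2868D0FD37

Multiply each base-16 digit by 15, carrying:
  9×15 = 135 → write 7 carry 8
  5×15+8 = 83 → write 3 carry 5
  8×15+5 = 125 → write D carry 7
  8×15+7 = 127 → write F carry 7
  7×15+7 = 112 → write 0 carry 7
  A×15+7 = 157 → write D carry 9
  1×15+9 = 24 → write 8 carry 1
  B×15+1 = 166 → write 6 carry 10
  2×15+10 = 40 → write 8 carry 2
  remaining carry: 2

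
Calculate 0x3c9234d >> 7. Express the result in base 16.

0x79246

7 bits is not a whole number of base-16 digits; in binary: 11110010010010001101001101 >> 7 = 1111001001001000110.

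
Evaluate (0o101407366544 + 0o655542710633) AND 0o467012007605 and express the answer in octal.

0o447012007205

Add column by column in base 8, right to left:
  4+3 = 7
  4+3 = 7
  5+6 = 3 carry 1
  6+0+1 = 7
  6+1 = 7
  3+7 = 2 carry 1
  7+2+1 = 2 carry 1
  0+4+1 = 5
  4+5 = 1 carry 1
  1+5+1 = 7
  0+5 = 5
  1+6 = 7
Sum = 0o757152277377; now AND with 0o467012007605:
  7&4=4, 5&6=4, 7&7=7, 1&0=0, 5&1=1, 2&2=2, 2&0=0, 7&0=0, 7&7=7, 3&6=2, 7&0=0, 7&5=5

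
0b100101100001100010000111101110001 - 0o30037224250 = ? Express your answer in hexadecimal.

0b100101100001100010000111101110001 = 0x12C310F71 in hexadecimal.
0o30037224250 = 0xC07D28A8 in hexadecimal.
Subtract column by column in base 16:
  1-8 → 9 (borrow)
  7-A-1 → C (borrow)
  F-8-1 → 6
  0-2 → E (borrow)
  1-D-1 → 3 (borrow)
  3-7-1 → B (borrow)
  C-0-1 → B
  2-C → 6 (borrow)
  1-0-1 → 0

0x6BB3E6C9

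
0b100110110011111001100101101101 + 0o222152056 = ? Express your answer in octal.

0o5106066633

0b100110110011111001100101101101 = 0o4663714555 in octal.
Add column by column in base 8, right to left:
  5+6 = 3 carry 1
  5+5+1 = 3 carry 1
  5+0+1 = 6
  4+2 = 6
  1+5 = 6
  7+1 = 0 carry 1
  3+2+1 = 6
  6+2 = 0 carry 1
  6+2+1 = 1 carry 1
  4+0+1 = 5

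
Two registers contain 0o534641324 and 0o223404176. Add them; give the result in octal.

Add column by column in base 8, right to left:
  4+6 = 2 carry 1
  2+7+1 = 2 carry 1
  3+1+1 = 5
  1+4 = 5
  4+0 = 4
  6+4 = 2 carry 1
  4+3+1 = 0 carry 1
  3+2+1 = 6
  5+2 = 7

0o760245522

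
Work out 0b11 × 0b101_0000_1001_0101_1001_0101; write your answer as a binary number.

0b111100011100000010111111

Multiply each base-2 digit by 3, carrying:
  1×3 = 3 → write 1 carry 1
  0×3+1 = 1 → write 1
  1×3 = 3 → write 1 carry 1
  0×3+1 = 1 → write 1
  1×3 = 3 → write 1 carry 1
  0×3+1 = 1 → write 1
  0×3 = 0 → write 0
  1×3 = 3 → write 1 carry 1
  1×3+1 = 4 → write 0 carry 2
  0×3+2 = 2 → write 0 carry 1
  1×3+1 = 4 → write 0 carry 2
  0×3+2 = 2 → write 0 carry 1
  1×3+1 = 4 → write 0 carry 2
  0×3+2 = 2 → write 0 carry 1
  0×3+1 = 1 → write 1
  1×3 = 3 → write 1 carry 1
  0×3+1 = 1 → write 1
  0×3 = 0 → write 0
  0×3 = 0 → write 0
  0×3 = 0 → write 0
  1×3 = 3 → write 1 carry 1
  0×3+1 = 1 → write 1
  1×3 = 3 → write 1 carry 1
  remaining carry: 1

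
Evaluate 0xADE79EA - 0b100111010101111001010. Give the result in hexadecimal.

0b100111010101111001010 = 0x13ABCA in hexadecimal.
Subtract column by column in base 16:
  A-A → 0
  E-C → 2
  9-B → E (borrow)
  7-A-1 → C (borrow)
  E-3-1 → A
  D-1 → C
  A-0 → A

0xACACE20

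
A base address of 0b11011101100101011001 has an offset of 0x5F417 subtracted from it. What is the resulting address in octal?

0o1762502

0b11011101100101011001 = 0o3354531 in octal.
0x5F417 = 0o1372027 in octal.
Subtract column by column in base 8:
  1-7 → 2 (borrow)
  3-2-1 → 0
  5-0 → 5
  4-2 → 2
  5-7 → 6 (borrow)
  3-3-1 → 7 (borrow)
  3-1-1 → 1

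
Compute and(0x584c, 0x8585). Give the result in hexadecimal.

AND each hex digit independently (no carries):
  5&8=0, 8&5=0, 4&8=0, c&5=4

0x0004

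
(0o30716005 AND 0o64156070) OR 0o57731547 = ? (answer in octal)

0o77737547

0o30716005 AND 0o64156070 = 0o20116000.
Then OR with 0o57731547.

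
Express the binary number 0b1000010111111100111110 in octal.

0o10277476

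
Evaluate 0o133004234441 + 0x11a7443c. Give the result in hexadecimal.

0x2e9b87d5d

0o133004234441 = 0x2d8113921 in hexadecimal.
Add column by column in base 16, right to left:
  1+c = d
  2+3 = 5
  9+4 = d
  3+4 = 7
  1+7 = 8
  1+a = b
  8+1 = 9
  d+1 = e
  2+0 = 2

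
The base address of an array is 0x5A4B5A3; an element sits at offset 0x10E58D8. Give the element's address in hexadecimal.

0x6B30E7B

Add column by column in base 16, right to left:
  3+8 = B
  A+D = 7 carry 1
  5+8+1 = E
  B+5 = 0 carry 1
  4+E+1 = 3 carry 1
  A+0+1 = B
  5+1 = 6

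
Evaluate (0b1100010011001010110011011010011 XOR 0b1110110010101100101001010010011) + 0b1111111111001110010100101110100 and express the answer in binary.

0b10010100000110100101110110110100

First 0b1100010011001010110011011010011 XOR 0b1110110010101100101001010010011 = 0b0010100001100110011010001000000.
Add column by column in base 2, right to left:
  0+0 = 0
  0+0 = 0
  0+1 = 1
  0+0 = 0
  0+1 = 1
  0+1 = 1
  1+1 = 0 carry 1
  0+0+1 = 1
  0+1 = 1
  0+0 = 0
  1+0 = 1
  0+1 = 1
  1+0 = 1
  1+1 = 0 carry 1
  0+0+1 = 1
  0+0 = 0
  1+1 = 0 carry 1
  1+1+1 = 1 carry 1
  0+1+1 = 0 carry 1
  0+0+1 = 1
  1+0 = 1
  1+1 = 0 carry 1
  0+1+1 = 0 carry 1
  0+1+1 = 0 carry 1
  0+1+1 = 0 carry 1
  0+1+1 = 0 carry 1
  1+1+1 = 1 carry 1
  0+1+1 = 0 carry 1
  1+1+1 = 1 carry 1
  0+1+1 = 0 carry 1
  0+1+1 = 0 carry 1
  final carry 1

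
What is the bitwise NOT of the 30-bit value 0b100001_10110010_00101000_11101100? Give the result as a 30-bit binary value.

Invert each bit: 100001101100100010100011101100 → 011110010011011101011100010011.

0b011110010011011101011100010011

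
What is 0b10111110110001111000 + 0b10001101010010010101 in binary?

0b101001100000100001101

Add column by column in base 2, right to left:
  0+1 = 1
  0+0 = 0
  0+1 = 1
  1+0 = 1
  1+1 = 0 carry 1
  1+0+1 = 0 carry 1
  1+0+1 = 0 carry 1
  0+1+1 = 0 carry 1
  0+0+1 = 1
  0+0 = 0
  1+1 = 0 carry 1
  1+0+1 = 0 carry 1
  0+1+1 = 0 carry 1
  1+0+1 = 0 carry 1
  1+1+1 = 1 carry 1
  1+1+1 = 1 carry 1
  1+0+1 = 0 carry 1
  1+0+1 = 0 carry 1
  0+0+1 = 1
  1+1 = 0 carry 1
  final carry 1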